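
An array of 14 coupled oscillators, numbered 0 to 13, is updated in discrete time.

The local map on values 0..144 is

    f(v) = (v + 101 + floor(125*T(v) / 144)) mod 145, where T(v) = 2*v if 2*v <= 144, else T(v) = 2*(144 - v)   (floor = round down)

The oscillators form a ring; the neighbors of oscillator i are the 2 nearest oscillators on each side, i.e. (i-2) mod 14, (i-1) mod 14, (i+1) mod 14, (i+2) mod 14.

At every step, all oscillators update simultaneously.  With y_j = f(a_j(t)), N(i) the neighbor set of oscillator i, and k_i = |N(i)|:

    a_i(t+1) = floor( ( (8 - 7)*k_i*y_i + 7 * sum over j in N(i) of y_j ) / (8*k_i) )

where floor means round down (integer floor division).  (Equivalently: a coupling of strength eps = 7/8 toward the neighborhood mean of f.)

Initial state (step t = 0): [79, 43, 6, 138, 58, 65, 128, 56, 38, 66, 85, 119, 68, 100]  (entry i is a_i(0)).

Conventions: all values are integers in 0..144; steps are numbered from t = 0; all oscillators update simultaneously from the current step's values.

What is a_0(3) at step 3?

Answer: a_0(3) = 119

Derivation:
t=0: [79, 43, 6, 138, 58, 65, 128, 56, 38, 66, 85, 119, 68, 100]
t=1: [101, 86, 78, 108, 115, 112, 104, 109, 116, 110, 117, 135, 104, 89]
t=2: [106, 105, 114, 100, 98, 124, 123, 124, 123, 118, 119, 125, 124, 128]
t=3: [119, 123, 129, 125, 122, 122, 118, 115, 116, 115, 115, 115, 116, 119]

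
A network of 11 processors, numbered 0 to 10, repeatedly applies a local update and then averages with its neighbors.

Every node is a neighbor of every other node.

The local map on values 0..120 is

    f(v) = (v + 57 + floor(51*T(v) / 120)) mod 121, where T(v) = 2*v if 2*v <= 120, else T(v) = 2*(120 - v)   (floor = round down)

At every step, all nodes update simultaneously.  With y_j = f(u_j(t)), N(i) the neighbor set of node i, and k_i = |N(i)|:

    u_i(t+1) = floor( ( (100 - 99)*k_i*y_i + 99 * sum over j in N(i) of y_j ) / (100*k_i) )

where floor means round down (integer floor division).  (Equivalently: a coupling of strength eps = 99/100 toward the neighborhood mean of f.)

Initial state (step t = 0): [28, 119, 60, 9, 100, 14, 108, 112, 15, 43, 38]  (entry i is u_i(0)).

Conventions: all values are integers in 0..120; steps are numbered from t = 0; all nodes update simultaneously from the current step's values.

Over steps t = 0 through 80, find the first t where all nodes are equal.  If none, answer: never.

Simulating step by step:
t=0: [28, 119, 60, 9, 100, 14, 108, 112, 15, 43, 38]  (not all equal)
t=1: [52, 57, 58, 55, 57, 55, 57, 57, 54, 61, 61]  (not all equal)
t=2: [40, 40, 39, 40, 40, 40, 40, 40, 40, 39, 39]  (not all equal)
t=3: [9, 9, 9, 9, 9, 9, 9, 9, 9, 9, 9]  (all equal)

Answer: 3
Key observation: Synchronization is absorbing here: once all nodes are equal they stay equal, and step 3 is the first all-equal step.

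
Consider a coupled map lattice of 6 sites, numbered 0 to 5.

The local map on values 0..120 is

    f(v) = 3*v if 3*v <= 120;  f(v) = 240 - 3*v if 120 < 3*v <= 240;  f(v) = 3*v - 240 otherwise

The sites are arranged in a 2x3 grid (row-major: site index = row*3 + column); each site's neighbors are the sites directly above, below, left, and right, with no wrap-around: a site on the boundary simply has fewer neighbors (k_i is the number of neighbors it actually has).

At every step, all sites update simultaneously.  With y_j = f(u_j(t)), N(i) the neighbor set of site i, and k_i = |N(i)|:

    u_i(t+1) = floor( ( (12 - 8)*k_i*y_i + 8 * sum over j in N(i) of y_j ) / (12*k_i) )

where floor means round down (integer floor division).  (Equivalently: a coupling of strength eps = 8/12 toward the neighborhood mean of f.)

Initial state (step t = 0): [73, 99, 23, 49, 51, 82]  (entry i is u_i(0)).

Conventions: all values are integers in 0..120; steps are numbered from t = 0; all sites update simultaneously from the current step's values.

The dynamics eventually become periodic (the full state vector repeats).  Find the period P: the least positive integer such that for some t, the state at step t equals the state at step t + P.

Answer: 4
Key observation: The state at step 35, [78, 78, 78, 78, 78, 78], reappears at step 39 — and no state repeats earlier — so the cycle the system enters has period 4.

Derivation:
t=0: [73, 99, 23, 49, 51, 82]
t=1: [57, 58, 44, 67, 63, 54]
t=2: [58, 72, 84, 53, 57, 79]
t=3: [57, 40, 13, 72, 47, 28]
t=4: [71, 86, 81, 64, 83, 74]
t=5: [31, 14, 13, 28, 21, 10]
t=6: [73, 57, 37, 80, 55, 44]
t=7: [30, 69, 96, 32, 64, 98]
t=8: [73, 52, 45, 78, 56, 50]
t=9: [37, 72, 93, 33, 64, 89]
t=10: [78, 52, 30, 86, 49, 38]
t=11: [36, 70, 96, 39, 79, 99]
t=12: [85, 45, 45, 76, 46, 36]
t=13: [44, 84, 106, 43, 84, 105]
t=14: [77, 48, 55, 77, 48, 55]
t=15: [38, 72, 82, 38, 72, 82]
t=16: [84, 40, 12, 84, 40, 12]
t=17: [48, 77, 64, 48, 77, 64]
t=18: [67, 37, 35, 67, 37, 35]
t=19: [63, 93, 107, 63, 93, 107]
t=20: [47, 51, 67, 47, 51, 67]
t=21: [95, 79, 55, 95, 79, 55]
t=22: [31, 28, 51, 31, 28, 51]
t=23: [90, 86, 86, 90, 86, 86]
t=24: [26, 20, 18, 26, 20, 18]
t=25: [72, 62, 56, 72, 62, 56]
t=26: [34, 51, 66, 34, 51, 66]
t=27: [97, 80, 57, 97, 80, 57]
t=28: [34, 26, 46, 34, 26, 46]
t=29: [94, 88, 94, 94, 88, 94]
t=30: [36, 32, 36, 36, 32, 36]
t=31: [104, 101, 104, 104, 101, 104]
t=32: [69, 67, 69, 69, 67, 69]
t=33: [35, 36, 35, 35, 36, 35]
t=34: [106, 106, 106, 106, 106, 106]
t=35: [78, 78, 78, 78, 78, 78]
t=36: [6, 6, 6, 6, 6, 6]
t=37: [18, 18, 18, 18, 18, 18]
t=38: [54, 54, 54, 54, 54, 54]
t=39: [78, 78, 78, 78, 78, 78]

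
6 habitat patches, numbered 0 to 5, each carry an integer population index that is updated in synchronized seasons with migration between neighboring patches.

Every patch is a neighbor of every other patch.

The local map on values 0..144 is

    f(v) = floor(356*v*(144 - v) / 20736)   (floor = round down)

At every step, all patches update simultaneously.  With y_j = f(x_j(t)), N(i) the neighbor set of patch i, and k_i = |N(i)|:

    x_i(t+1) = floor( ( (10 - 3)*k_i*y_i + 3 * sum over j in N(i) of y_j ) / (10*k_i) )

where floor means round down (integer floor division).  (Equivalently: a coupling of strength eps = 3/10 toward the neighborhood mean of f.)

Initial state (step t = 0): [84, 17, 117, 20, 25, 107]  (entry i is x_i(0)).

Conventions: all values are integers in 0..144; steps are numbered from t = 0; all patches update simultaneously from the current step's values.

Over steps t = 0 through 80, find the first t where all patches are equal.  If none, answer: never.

Answer: 4
Key observation: Synchronization is absorbing here: once all patches are equal they stay equal, and step 4 is the first all-equal step.

Derivation:
t=0: [84, 17, 117, 20, 25, 107]  (not all equal)
t=1: [75, 43, 54, 47, 52, 63]  (not all equal)
t=2: [85, 76, 82, 79, 82, 85]  (not all equal)
t=3: [86, 87, 87, 87, 87, 86]  (not all equal)
t=4: [85, 85, 85, 85, 85, 85]  (all equal)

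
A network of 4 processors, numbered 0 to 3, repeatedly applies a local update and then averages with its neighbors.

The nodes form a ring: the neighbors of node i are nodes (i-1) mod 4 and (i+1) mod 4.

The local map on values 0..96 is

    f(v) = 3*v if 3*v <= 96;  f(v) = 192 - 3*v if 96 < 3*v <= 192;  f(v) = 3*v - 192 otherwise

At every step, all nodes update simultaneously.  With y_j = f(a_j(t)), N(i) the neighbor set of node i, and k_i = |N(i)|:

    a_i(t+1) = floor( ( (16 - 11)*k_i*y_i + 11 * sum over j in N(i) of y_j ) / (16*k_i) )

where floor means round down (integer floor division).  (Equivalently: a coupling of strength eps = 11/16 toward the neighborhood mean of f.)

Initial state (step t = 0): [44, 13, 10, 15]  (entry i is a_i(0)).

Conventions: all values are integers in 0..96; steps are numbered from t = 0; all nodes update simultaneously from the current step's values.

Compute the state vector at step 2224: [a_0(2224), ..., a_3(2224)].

Answer: [47, 42, 47, 42]
Key observation: The state at step 38, [31, 40, 31, 40], reappears at step 48: the system is in a cycle of period 10 from step 38 on.  Therefore the state at step 2224 equals the state at step 38 + ((2224 - 38) mod 10) = 44, which is [47, 42, 47, 42].

Derivation:
t=0: [44, 13, 10, 15]
t=1: [47, 43, 38, 45]
t=2: [57, 64, 65, 62]
t=3: [8, 8, 3, 10]
t=4: [26, 18, 21, 20]
t=5: [63, 65, 58, 67]
t=6: [5, 8, 9, 10]
t=7: [23, 21, 27, 23]
t=8: [66, 71, 70, 73]
t=9: [18, 14, 22, 16]
t=10: [47, 54, 51, 56]
t=11: [34, 40, 30, 38]
t=12: [79, 84, 79, 86]
t=13: [57, 49, 57, 51]
t=14: [35, 28, 35, 26]
t=15: [82, 86, 82, 84]
t=16: [60, 57, 60, 55]
t=17: [20, 14, 20, 16]
t=18: [49, 54, 49, 56]
t=19: [32, 40, 32, 38]
t=20: [81, 88, 81, 90]
t=21: [67, 57, 67, 59]
t=22: [15, 12, 15, 10]
t=23: [36, 42, 36, 40]
t=24: [73, 78, 73, 80]
t=25: [39, 31, 39, 33]
t=26: [87, 80, 87, 80]
t=27: [54, 62, 54, 62]
t=28: [13, 22, 13, 22]
t=29: [57, 47, 57, 47]
t=30: [41, 30, 41, 30]
t=31: [83, 75, 83, 75]
t=32: [40, 49, 40, 49]
t=33: [53, 63, 53, 63]
t=34: [12, 23, 12, 23]
t=35: [58, 46, 58, 46]
t=36: [42, 29, 42, 29]
t=37: [80, 72, 80, 72]
t=38: [31, 40, 31, 40]
t=39: [78, 86, 78, 86]
t=40: [58, 49, 58, 49]
t=41: [36, 26, 36, 26]
t=42: [79, 82, 79, 82]
t=43: [51, 47, 51, 47]
t=44: [47, 42, 47, 42]
t=45: [61, 55, 61, 55]
t=46: [21, 14, 21, 14]
t=47: [48, 56, 48, 56]
t=48: [31, 40, 31, 40]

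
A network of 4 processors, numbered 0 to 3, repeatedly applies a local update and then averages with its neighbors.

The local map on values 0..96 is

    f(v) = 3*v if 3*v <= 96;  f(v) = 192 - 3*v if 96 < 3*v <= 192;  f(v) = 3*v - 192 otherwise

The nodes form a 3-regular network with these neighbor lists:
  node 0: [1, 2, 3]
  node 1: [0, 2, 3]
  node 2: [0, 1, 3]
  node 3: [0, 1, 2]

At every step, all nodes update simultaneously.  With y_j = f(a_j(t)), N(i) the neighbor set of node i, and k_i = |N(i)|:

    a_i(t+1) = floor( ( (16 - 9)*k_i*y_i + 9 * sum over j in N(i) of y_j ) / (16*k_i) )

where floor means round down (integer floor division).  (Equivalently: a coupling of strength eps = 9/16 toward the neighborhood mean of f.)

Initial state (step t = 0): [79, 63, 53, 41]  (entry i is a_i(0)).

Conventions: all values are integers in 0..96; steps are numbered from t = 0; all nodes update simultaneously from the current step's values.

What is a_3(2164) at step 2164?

Simulating step by step:
t=0: [79, 63, 53, 41]
t=1: [39, 28, 36, 45]
t=2: [75, 77, 77, 70]
t=3: [32, 33, 33, 28]
t=4: [92, 91, 91, 89]
t=5: [81, 80, 80, 78]
t=6: [48, 47, 47, 45]
t=7: [50, 51, 51, 53]
t=8: [39, 38, 38, 36]
t=9: [77, 78, 78, 80]
t=10: [41, 42, 42, 44]
t=11: [66, 65, 65, 63]
t=12: [4, 3, 3, 3]
t=13: [10, 9, 9, 9]
t=14: [28, 27, 27, 27]
t=15: [82, 81, 81, 81]
t=16: [52, 51, 51, 51]
t=17: [37, 38, 38, 38]
t=18: [79, 78, 78, 78]
t=19: [43, 42, 42, 42]
t=20: [64, 65, 65, 65]
t=21: [1, 2, 2, 2]
t=22: [4, 5, 5, 5]
t=23: [13, 14, 14, 14]
t=24: [40, 41, 41, 41]
t=25: [70, 69, 69, 69]
t=26: [16, 15, 15, 15]
t=27: [46, 45, 45, 45]
t=28: [55, 56, 56, 56]
t=29: [25, 24, 24, 24]
t=30: [73, 72, 72, 72]
t=31: [25, 24, 24, 24]

Answer: a_3(2164) = 72
Key observation: The state at step 29, [25, 24, 24, 24], reappears at step 31: the system is in a cycle of period 2 from step 29 on.  Therefore the state at step 2164 equals the state at step 29 + ((2164 - 29) mod 2) = 30, which is [73, 72, 72, 72].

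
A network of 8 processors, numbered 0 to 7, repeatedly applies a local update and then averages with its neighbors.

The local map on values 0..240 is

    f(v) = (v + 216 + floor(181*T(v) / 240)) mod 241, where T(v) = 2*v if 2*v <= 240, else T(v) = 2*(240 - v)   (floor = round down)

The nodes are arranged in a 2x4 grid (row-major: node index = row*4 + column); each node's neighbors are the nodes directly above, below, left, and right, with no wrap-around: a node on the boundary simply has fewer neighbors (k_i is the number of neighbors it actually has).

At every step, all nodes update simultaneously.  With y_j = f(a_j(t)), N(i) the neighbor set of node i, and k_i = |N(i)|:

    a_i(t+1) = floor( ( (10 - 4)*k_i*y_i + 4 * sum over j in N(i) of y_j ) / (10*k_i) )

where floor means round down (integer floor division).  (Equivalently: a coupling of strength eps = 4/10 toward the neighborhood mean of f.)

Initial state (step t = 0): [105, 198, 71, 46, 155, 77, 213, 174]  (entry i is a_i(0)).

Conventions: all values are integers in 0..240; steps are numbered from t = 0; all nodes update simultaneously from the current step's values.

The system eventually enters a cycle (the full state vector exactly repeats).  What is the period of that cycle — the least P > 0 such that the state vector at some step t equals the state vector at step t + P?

Simulating step by step:
t=0: [105, 198, 71, 46, 155, 77, 213, 174]
t=1: [193, 216, 165, 86, 91, 164, 180, 67]
t=2: [228, 171, 63, 145, 171, 65, 24, 124]
t=3: [136, 71, 88, 46, 77, 89, 61, 30]
t=4: [79, 147, 166, 103, 145, 178, 135, 73]
t=5: [112, 37, 44, 173, 48, 12, 39, 146]
t=6: [40, 54, 70, 26, 60, 34, 58, 28]
t=7: [92, 104, 126, 63, 102, 83, 106, 59]
t=8: [216, 196, 99, 110, 215, 203, 188, 147]
t=9: [229, 233, 166, 54, 228, 201, 63, 14]
t=10: [219, 192, 68, 70, 223, 216, 113, 54]
t=11: [227, 223, 141, 141, 224, 200, 74, 99]
t=12: [221, 197, 68, 63, 225, 221, 160, 170]
t=13: [226, 220, 138, 110, 222, 197, 58, 34]
t=14: [223, 199, 62, 22, 226, 217, 114, 61]
t=15: [225, 218, 115, 69, 223, 199, 75, 86]
t=16: [223, 199, 84, 131, 225, 222, 157, 176]
t=17: [225, 225, 148, 55, 222, 197, 64, 12]
t=18: [222, 196, 74, 72, 226, 219, 115, 52]
t=19: [226, 223, 151, 146, 223, 199, 78, 98]
t=20: [222, 197, 66, 60, 225, 223, 165, 170]
t=21: [226, 219, 133, 104, 222, 196, 56, 32]
t=22: [223, 199, 93, 157, 226, 217, 111, 103]
t=23: [225, 228, 159, 97, 223, 198, 96, 145]
t=24: [222, 195, 96, 138, 225, 229, 165, 99]
t=25: [226, 230, 165, 102, 222, 194, 94, 141]
t=26: [222, 194, 95, 145, 226, 230, 162, 102]
t=27: [226, 230, 164, 101, 222, 195, 96, 145]
t=28: [222, 194, 95, 143, 226, 230, 165, 101]
t=29: [226, 230, 164, 102, 222, 194, 95, 143]
t=30: [222, 194, 95, 145, 226, 230, 164, 102]
t=31: [226, 230, 164, 101, 222, 194, 95, 144]
t=32: [222, 194, 95, 143, 226, 230, 164, 101]
t=33: [226, 230, 164, 102, 222, 194, 95, 143]

Answer: 4
Key observation: The state at step 29, [226, 230, 164, 102, 222, 194, 95, 143], reappears at step 33 — and no state repeats earlier — so the cycle the system enters has period 4.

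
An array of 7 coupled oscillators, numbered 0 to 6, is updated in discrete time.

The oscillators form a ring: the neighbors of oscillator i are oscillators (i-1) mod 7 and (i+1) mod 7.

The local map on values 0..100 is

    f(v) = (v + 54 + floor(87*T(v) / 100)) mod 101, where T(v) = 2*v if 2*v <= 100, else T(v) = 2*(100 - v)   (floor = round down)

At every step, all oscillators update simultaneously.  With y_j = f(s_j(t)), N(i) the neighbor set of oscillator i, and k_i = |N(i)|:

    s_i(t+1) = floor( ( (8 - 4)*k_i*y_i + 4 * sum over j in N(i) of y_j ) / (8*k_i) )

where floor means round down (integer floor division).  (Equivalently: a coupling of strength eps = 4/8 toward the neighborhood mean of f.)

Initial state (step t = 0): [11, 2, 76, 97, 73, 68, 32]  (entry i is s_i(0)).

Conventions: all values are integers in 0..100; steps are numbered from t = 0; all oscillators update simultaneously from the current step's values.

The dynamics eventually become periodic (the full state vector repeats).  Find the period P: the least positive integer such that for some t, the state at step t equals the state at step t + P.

Simulating step by step:
t=0: [11, 2, 76, 97, 73, 68, 32]
t=1: [66, 68, 63, 63, 68, 66, 60]
t=2: [78, 77, 79, 79, 77, 78, 80]
t=3: [68, 69, 68, 68, 69, 68, 68]
t=4: [75, 75, 75, 75, 75, 75, 76]
t=5: [70, 71, 71, 71, 71, 70, 70]
t=6: [74, 74, 74, 74, 74, 74, 75]
t=7: [71, 72, 72, 72, 72, 71, 71]
t=8: [73, 73, 73, 73, 73, 73, 74]
t=9: [72, 72, 72, 72, 72, 72, 72]
t=10: [73, 73, 73, 73, 73, 73, 73]
t=11: [72, 72, 72, 72, 72, 72, 72]

Answer: 2
Key observation: The state at step 9, [72, 72, 72, 72, 72, 72, 72], reappears at step 11 — and no state repeats earlier — so the cycle the system enters has period 2.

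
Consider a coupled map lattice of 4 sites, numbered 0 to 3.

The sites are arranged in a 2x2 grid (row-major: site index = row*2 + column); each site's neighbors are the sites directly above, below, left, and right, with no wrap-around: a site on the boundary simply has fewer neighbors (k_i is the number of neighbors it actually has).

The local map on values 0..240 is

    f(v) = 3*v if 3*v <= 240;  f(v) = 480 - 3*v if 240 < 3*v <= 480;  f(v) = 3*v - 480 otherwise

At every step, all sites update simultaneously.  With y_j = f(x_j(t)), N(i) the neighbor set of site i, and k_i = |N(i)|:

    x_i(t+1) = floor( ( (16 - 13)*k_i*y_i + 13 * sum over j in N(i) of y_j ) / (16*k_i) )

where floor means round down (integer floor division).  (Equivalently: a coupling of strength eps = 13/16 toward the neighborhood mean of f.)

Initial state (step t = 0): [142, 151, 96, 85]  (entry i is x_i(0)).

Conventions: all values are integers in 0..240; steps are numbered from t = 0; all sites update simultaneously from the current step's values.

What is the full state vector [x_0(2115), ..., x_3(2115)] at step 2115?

Answer: [54, 54, 54, 54]
Key observation: The state at step 8, [162, 162, 162, 162], reappears at step 12: the system is in a cycle of period 4 from step 8 on.  Therefore the state at step 2115 equals the state at step 8 + ((2115 - 8) mod 4) = 11, which is [54, 54, 54, 54].

Derivation:
t=0: [142, 151, 96, 85]
t=1: [99, 118, 149, 131]
t=2: [98, 133, 115, 80]
t=3: [122, 188, 198, 132]
t=4: [101, 96, 101, 96]
t=5: [183, 185, 183, 185]
t=6: [71, 72, 71, 72]
t=7: [214, 214, 214, 214]
t=8: [162, 162, 162, 162]
t=9: [6, 6, 6, 6]
t=10: [18, 18, 18, 18]
t=11: [54, 54, 54, 54]
t=12: [162, 162, 162, 162]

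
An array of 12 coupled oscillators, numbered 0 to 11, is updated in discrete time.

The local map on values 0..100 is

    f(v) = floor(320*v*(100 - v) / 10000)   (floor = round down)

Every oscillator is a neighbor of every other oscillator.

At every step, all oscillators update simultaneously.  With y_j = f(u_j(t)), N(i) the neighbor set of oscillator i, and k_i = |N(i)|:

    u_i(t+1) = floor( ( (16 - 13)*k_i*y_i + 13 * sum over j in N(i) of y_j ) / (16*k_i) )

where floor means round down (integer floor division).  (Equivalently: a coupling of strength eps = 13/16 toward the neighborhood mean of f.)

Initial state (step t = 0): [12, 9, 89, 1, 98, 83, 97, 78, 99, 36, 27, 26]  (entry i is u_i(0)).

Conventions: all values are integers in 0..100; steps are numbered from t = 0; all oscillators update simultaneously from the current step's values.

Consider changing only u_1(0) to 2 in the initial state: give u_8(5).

Simulating step by step:
t=0: [12, 2, 89, 1, 98, 83, 97, 78, 99, 36, 27, 26]
t=1: [32, 29, 32, 28, 29, 33, 29, 34, 28, 36, 35, 35]
t=2: [68, 67, 68, 67, 67, 68, 67, 68, 67, 68, 68, 68]
t=3: [69, 69, 69, 69, 69, 69, 69, 69, 69, 69, 69, 69]
t=4: [68, 68, 68, 68, 68, 68, 68, 68, 68, 68, 68, 68]
t=5: [69, 69, 69, 69, 69, 69, 69, 69, 69, 69, 69, 69]

Answer: u_8(5) = 69
Key observation: This trace re-runs the system from the modified initial state.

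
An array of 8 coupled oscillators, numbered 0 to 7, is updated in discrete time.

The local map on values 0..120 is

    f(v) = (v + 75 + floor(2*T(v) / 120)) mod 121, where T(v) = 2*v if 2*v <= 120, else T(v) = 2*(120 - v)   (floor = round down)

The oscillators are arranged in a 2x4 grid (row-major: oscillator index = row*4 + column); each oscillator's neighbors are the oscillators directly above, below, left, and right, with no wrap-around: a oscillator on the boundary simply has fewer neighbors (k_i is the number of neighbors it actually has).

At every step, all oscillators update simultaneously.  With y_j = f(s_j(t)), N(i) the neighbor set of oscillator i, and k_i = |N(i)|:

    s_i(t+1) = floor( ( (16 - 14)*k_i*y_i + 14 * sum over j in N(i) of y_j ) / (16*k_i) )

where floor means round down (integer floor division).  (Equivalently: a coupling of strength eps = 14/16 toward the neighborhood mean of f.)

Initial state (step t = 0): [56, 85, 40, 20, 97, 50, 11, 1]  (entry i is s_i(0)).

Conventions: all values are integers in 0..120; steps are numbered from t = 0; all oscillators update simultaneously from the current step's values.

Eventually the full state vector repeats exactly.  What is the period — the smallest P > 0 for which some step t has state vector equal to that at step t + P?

Simulating step by step:
t=0: [56, 85, 40, 20, 97, 50, 11, 1]
t=1: [41, 43, 78, 95, 13, 52, 68, 88]
t=2: [105, 60, 59, 39, 65, 67, 27, 36]
t=3: [23, 29, 69, 69, 37, 43, 55, 108]
t=4: [107, 83, 43, 40, 109, 81, 61, 22]
t=5: [51, 67, 64, 109, 50, 38, 75, 69]
t=6: [12, 43, 35, 26, 53, 30, 49, 43]
t=7: [66, 103, 79, 113, 85, 51, 98, 60]
t=8: [45, 24, 55, 30, 16, 44, 22, 54]
t=9: [83, 50, 89, 21, 63, 98, 52, 89]
t=10: [14, 39, 37, 50, 41, 15, 41, 50]
t=11: [112, 99, 83, 52, 92, 113, 75, 54]
t=12: [51, 56, 31, 21, 63, 46, 37, 17]
t=13: [13, 34, 77, 99, 5, 41, 72, 102]
t=14: [94, 82, 59, 45, 99, 77, 63, 42]
t=15: [45, 32, 17, 57, 41, 35, 50, 22]
t=16: [98, 72, 47, 84, 63, 80, 88, 19]
t=17: [26, 29, 32, 46, 40, 30, 43, 47]
t=18: [108, 104, 78, 48, 105, 112, 77, 52]
t=19: [58, 54, 31, 17, 63, 51, 34, 16]
t=20: [13, 37, 74, 98, 10, 40, 73, 99]
t=21: [97, 82, 59, 42, 99, 80, 61, 41]
t=22: [45, 33, 51, 72, 44, 35, 50, 73]
t=23: [100, 47, 41, 18, 63, 82, 42, 17]
t=24: [15, 60, 76, 103, 42, 44, 86, 103]
t=25: [69, 72, 37, 45, 106, 66, 65, 50]
t=26: [41, 49, 27, 51, 27, 33, 43, 9]
t=27: [61, 96, 50, 82, 111, 79, 100, 65]
t=28: [52, 22, 41, 15, 30, 53, 23, 42]
t=29: [89, 50, 97, 114, 19, 88, 83, 97]
t=30: [48, 40, 38, 53, 49, 45, 47, 52]
t=31: [52, 48, 51, 53, 1, 35, 35, 5]
t=32: [35, 36, 36, 38, 61, 69, 71, 62]
t=33: [69, 86, 87, 70, 61, 47, 47, 63]
t=34: [27, 24, 25, 29, 13, 17, 18, 14]
t=35: [94, 98, 98, 95, 95, 93, 93, 97]
t=36: [50, 49, 49, 51, 47, 49, 49, 48]
t=37: [3, 4, 4, 3, 4, 3, 3, 4]
t=38: [78, 78, 78, 78, 78, 78, 78, 78]
t=39: [33, 33, 33, 33, 33, 33, 33, 33]
t=40: [109, 109, 109, 109, 109, 109, 109, 109]
t=41: [63, 63, 63, 63, 63, 63, 63, 63]
t=42: [18, 18, 18, 18, 18, 18, 18, 18]
t=43: [93, 93, 93, 93, 93, 93, 93, 93]
t=44: [47, 47, 47, 47, 47, 47, 47, 47]
t=45: [2, 2, 2, 2, 2, 2, 2, 2]
t=46: [77, 77, 77, 77, 77, 77, 77, 77]
t=47: [32, 32, 32, 32, 32, 32, 32, 32]
t=48: [108, 108, 108, 108, 108, 108, 108, 108]
t=49: [62, 62, 62, 62, 62, 62, 62, 62]
t=50: [17, 17, 17, 17, 17, 17, 17, 17]
t=51: [92, 92, 92, 92, 92, 92, 92, 92]
t=52: [46, 46, 46, 46, 46, 46, 46, 46]
t=53: [1, 1, 1, 1, 1, 1, 1, 1]
t=54: [76, 76, 76, 76, 76, 76, 76, 76]
t=55: [31, 31, 31, 31, 31, 31, 31, 31]
t=56: [107, 107, 107, 107, 107, 107, 107, 107]
t=57: [61, 61, 61, 61, 61, 61, 61, 61]
t=58: [16, 16, 16, 16, 16, 16, 16, 16]
t=59: [91, 91, 91, 91, 91, 91, 91, 91]
t=60: [45, 45, 45, 45, 45, 45, 45, 45]
t=61: [0, 0, 0, 0, 0, 0, 0, 0]
t=62: [75, 75, 75, 75, 75, 75, 75, 75]
t=63: [30, 30, 30, 30, 30, 30, 30, 30]
t=64: [106, 106, 106, 106, 106, 106, 106, 106]
t=65: [60, 60, 60, 60, 60, 60, 60, 60]
t=66: [16, 16, 16, 16, 16, 16, 16, 16]

Answer: 8
Key observation: The state at step 58, [16, 16, 16, 16, 16, 16, 16, 16], reappears at step 66 — and no state repeats earlier — so the cycle the system enters has period 8.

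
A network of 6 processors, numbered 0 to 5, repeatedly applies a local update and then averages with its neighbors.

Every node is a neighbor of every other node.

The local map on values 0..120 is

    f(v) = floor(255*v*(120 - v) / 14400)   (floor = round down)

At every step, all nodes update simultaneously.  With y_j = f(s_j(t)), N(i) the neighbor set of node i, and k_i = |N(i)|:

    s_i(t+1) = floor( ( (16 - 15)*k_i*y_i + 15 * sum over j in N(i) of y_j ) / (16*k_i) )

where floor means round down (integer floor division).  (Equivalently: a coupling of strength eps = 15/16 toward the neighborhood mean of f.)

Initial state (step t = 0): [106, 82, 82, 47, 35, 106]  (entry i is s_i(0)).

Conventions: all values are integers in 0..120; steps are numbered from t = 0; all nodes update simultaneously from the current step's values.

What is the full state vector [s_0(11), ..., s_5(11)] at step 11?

Simulating step by step:
t=0: [106, 82, 82, 47, 35, 106]
t=1: [48, 44, 44, 43, 44, 48]
t=2: [59, 59, 59, 59, 59, 59]
t=3: [63, 63, 63, 63, 63, 63]
t=4: [63, 63, 63, 63, 63, 63]
t=5: [63, 63, 63, 63, 63, 63]
t=6: [63, 63, 63, 63, 63, 63]
t=7: [63, 63, 63, 63, 63, 63]
t=8: [63, 63, 63, 63, 63, 63]
t=9: [63, 63, 63, 63, 63, 63]
t=10: [63, 63, 63, 63, 63, 63]
t=11: [63, 63, 63, 63, 63, 63]

Answer: [63, 63, 63, 63, 63, 63]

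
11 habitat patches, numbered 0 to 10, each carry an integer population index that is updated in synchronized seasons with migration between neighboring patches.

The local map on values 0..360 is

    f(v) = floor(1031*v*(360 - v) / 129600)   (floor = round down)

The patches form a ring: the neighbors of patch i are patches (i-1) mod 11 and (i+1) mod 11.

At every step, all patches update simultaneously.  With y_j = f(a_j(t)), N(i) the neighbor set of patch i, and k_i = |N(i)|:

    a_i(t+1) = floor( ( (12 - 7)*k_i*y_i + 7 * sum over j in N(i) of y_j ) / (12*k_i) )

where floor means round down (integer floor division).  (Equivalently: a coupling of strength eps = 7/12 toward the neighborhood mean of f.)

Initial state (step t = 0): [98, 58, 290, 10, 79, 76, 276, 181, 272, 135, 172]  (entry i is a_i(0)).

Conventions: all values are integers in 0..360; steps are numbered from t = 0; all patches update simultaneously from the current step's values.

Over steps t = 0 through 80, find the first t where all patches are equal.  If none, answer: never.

Simulating step by step:
t=0: [98, 58, 290, 10, 79, 76, 276, 181, 272, 135, 172]  (not all equal)
t=1: [200, 164, 115, 109, 131, 176, 201, 216, 224, 230, 236]  (not all equal)
t=2: [247, 245, 231, 225, 237, 250, 252, 247, 242, 237, 239]  (not all equal)
t=3: [224, 227, 234, 236, 230, 221, 218, 221, 226, 229, 227]  (not all equal)
t=4: [240, 238, 235, 234, 237, 242, 244, 243, 240, 239, 240]  (not all equal)
t=5: [229, 230, 232, 232, 230, 227, 225, 226, 228, 229, 229]  (not all equal)
t=6: [237, 237, 236, 236, 237, 239, 240, 240, 239, 238, 238]  (not all equal)
t=7: [230, 231, 231, 231, 231, 230, 229, 229, 229, 230, 230]  (not all equal)
t=8: [237, 237, 237, 237, 237, 237, 237, 238, 237, 237, 237]  (not all equal)
t=9: [231, 231, 231, 231, 231, 231, 230, 230, 230, 231, 231]  (not all equal)
t=10: [237, 237, 237, 237, 237, 237, 237, 237, 237, 237, 237]  (all equal)

Answer: 10
Key observation: Synchronization is absorbing here: once all patches are equal they stay equal, and step 10 is the first all-equal step.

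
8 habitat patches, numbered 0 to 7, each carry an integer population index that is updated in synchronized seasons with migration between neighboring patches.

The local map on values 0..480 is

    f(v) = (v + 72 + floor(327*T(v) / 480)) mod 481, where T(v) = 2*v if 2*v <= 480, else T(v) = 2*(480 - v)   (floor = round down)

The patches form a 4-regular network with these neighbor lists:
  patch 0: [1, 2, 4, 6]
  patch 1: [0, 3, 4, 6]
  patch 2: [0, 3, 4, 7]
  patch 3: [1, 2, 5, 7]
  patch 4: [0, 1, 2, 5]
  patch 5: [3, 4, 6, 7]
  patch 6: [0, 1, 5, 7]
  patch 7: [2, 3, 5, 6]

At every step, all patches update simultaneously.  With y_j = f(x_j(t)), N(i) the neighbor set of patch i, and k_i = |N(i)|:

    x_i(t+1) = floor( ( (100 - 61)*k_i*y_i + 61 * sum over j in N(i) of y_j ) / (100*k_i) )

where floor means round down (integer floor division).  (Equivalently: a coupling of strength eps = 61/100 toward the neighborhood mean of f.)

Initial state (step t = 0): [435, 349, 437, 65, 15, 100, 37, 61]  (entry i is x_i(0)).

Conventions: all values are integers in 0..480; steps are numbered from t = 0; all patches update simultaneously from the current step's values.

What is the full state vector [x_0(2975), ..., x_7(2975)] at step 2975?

Answer: [118, 118, 118, 118, 118, 118, 118, 118]
Key observation: The state at step 23, [118, 118, 118, 118, 118, 118, 118, 118], reappears at step 25: the system is in a cycle of period 2 from step 23 on.  Therefore the state at step 2975 equals the state at step 23 + ((2975 - 23) mod 2) = 23, which is [118, 118, 118, 118, 118, 118, 118, 118].

Derivation:
t=0: [435, 349, 437, 65, 15, 100, 37, 61]
t=1: [105, 134, 130, 198, 133, 227, 173, 202]
t=2: [373, 341, 274, 169, 335, 200, 324, 185]
t=3: [121, 173, 168, 238, 114, 138, 98, 133]
t=4: [382, 363, 371, 323, 392, 335, 365, 352]
t=5: [107, 112, 111, 120, 108, 117, 113, 117]
t=6: [329, 336, 336, 346, 332, 344, 338, 345]
t=7: [123, 122, 122, 120, 123, 120, 121, 120]
t=8: [360, 359, 359, 356, 360, 356, 357, 356]
t=9: [114, 114, 114, 114, 114, 114, 114, 114]
t=10: [341, 341, 341, 341, 341, 341, 341, 341]
t=11: [121, 121, 121, 121, 121, 121, 121, 121]
t=12: [357, 357, 357, 357, 357, 357, 357, 357]
t=13: [115, 115, 115, 115, 115, 115, 115, 115]
t=14: [343, 343, 343, 343, 343, 343, 343, 343]
t=15: [120, 120, 120, 120, 120, 120, 120, 120]
t=16: [355, 355, 355, 355, 355, 355, 355, 355]
t=17: [116, 116, 116, 116, 116, 116, 116, 116]
t=18: [346, 346, 346, 346, 346, 346, 346, 346]
t=19: [119, 119, 119, 119, 119, 119, 119, 119]
t=20: [353, 353, 353, 353, 353, 353, 353, 353]
t=21: [117, 117, 117, 117, 117, 117, 117, 117]
t=22: [348, 348, 348, 348, 348, 348, 348, 348]
t=23: [118, 118, 118, 118, 118, 118, 118, 118]
t=24: [350, 350, 350, 350, 350, 350, 350, 350]
t=25: [118, 118, 118, 118, 118, 118, 118, 118]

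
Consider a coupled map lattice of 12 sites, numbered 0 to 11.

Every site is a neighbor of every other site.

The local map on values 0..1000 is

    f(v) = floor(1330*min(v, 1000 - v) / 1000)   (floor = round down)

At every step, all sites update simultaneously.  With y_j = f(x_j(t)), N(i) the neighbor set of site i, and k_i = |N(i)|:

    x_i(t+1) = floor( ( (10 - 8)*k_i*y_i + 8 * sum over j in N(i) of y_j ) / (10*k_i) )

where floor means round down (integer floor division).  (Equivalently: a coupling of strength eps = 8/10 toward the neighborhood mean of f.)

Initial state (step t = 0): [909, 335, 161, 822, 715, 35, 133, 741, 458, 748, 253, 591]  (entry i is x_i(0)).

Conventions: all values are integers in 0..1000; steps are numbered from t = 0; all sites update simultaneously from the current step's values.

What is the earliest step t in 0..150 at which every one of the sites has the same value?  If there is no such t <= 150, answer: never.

Simulating step by step:
t=0: [909, 335, 161, 822, 715, 35, 133, 741, 458, 748, 253, 591]  (not all equal)
t=1: [290, 331, 302, 305, 323, 281, 297, 318, 352, 317, 317, 344]  (not all equal)
t=2: [413, 420, 415, 416, 419, 412, 415, 418, 424, 418, 418, 423]  (not all equal)
t=3: [553, 555, 554, 554, 554, 553, 554, 554, 555, 554, 554, 555]  (not all equal)
t=4: [592, 592, 592, 592, 592, 592, 592, 592, 592, 592, 592, 592]  (all equal)

Answer: 4
Key observation: Synchronization is absorbing here: once all sites are equal they stay equal, and step 4 is the first all-equal step.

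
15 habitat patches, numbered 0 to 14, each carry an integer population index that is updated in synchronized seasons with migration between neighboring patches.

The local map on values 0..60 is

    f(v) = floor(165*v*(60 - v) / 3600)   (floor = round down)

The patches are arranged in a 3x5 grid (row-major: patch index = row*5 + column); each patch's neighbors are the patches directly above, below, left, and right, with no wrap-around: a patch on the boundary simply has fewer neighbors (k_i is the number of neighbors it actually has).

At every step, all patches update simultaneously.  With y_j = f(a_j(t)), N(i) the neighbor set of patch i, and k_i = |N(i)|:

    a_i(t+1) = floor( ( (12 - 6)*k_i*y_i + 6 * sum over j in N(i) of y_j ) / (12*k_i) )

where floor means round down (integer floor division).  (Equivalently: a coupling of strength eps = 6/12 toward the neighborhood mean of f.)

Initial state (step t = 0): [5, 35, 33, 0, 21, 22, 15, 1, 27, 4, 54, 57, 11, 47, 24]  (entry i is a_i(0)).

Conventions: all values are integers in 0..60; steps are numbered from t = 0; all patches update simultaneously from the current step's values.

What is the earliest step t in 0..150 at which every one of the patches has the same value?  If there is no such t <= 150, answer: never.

Simulating step by step:
t=0: [5, 35, 33, 0, 21, 22, 15, 1, 27, 4, 54, 57, 11, 47, 24]  (not all equal)
t=1: [25, 33, 27, 19, 21, 28, 25, 17, 25, 24, 18, 14, 18, 31, 29]  (not all equal)
t=2: [40, 40, 38, 37, 37, 39, 37, 35, 38, 39, 34, 32, 34, 39, 40]  (not all equal)
t=3: [36, 36, 38, 38, 38, 37, 38, 39, 38, 37, 39, 40, 39, 37, 36]  (not all equal)
t=4: [39, 38, 38, 38, 38, 38, 37, 37, 38, 38, 37, 36, 37, 38, 39]  (not all equal)
t=5: [37, 38, 38, 38, 38, 38, 38, 38, 38, 37, 38, 39, 38, 38, 37]  (not all equal)
t=6: [38, 38, 38, 38, 38, 38, 37, 38, 38, 38, 37, 37, 37, 38, 38]  (not all equal)
t=7: [38, 38, 38, 38, 38, 38, 38, 38, 38, 38, 38, 39, 38, 38, 38]  (not all equal)
t=8: [38, 38, 38, 38, 38, 38, 37, 38, 38, 38, 37, 37, 37, 38, 38]  (not all equal)

Answer: never
Key observation: The state at step 6 reappears at step 8 — the system is in a cycle of period 2 from step 6 on.  No step 0..8 is synchronized, and the cycle repeats forever, so no step up to 150 (or ever) has all patches equal.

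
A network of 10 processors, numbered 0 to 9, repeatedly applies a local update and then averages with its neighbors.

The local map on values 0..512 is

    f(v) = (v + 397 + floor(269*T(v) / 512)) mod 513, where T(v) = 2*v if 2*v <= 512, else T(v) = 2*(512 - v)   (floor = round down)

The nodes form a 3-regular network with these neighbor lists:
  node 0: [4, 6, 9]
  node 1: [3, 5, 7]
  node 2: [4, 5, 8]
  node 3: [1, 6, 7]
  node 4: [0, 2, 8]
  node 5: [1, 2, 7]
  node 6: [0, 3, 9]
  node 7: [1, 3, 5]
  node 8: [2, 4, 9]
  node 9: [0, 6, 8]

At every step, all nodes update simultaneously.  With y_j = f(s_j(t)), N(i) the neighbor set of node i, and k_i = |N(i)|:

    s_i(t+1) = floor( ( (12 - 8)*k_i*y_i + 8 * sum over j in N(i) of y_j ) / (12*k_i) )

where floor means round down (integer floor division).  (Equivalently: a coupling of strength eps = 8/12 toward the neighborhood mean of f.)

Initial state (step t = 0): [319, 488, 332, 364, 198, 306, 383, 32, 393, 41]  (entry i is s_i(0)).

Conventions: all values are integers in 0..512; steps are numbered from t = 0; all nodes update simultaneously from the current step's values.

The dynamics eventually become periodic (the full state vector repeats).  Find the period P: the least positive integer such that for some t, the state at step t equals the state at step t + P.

Answer: 1
Key observation: The state at step 3, [401, 401, 401, 401, 401, 401, 401, 401, 401, 401], reappears at step 4 — and no state repeats earlier — so the cycle the system enters has period 1.

Derivation:
t=0: [319, 488, 332, 364, 198, 306, 383, 32, 393, 41]
t=1: [395, 414, 379, 414, 366, 416, 420, 422, 395, 429]
t=2: [401, 400, 401, 400, 401, 400, 400, 400, 401, 400]
t=3: [401, 401, 401, 401, 401, 401, 401, 401, 401, 401]
t=4: [401, 401, 401, 401, 401, 401, 401, 401, 401, 401]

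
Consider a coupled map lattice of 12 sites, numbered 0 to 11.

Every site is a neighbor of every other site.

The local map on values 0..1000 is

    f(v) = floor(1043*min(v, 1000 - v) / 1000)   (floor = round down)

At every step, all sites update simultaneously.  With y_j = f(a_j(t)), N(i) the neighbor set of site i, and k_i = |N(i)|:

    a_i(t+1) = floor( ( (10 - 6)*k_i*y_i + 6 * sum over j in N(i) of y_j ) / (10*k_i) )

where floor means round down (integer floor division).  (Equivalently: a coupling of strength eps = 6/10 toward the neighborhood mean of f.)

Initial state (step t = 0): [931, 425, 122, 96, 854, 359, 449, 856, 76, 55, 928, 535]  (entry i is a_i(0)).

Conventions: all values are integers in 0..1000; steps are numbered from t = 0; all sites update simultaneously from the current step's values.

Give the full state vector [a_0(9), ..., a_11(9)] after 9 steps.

Simulating step by step:
t=0: [931, 425, 122, 96, 854, 359, 449, 856, 76, 55, 928, 535]
t=1: [165, 293, 184, 175, 193, 269, 302, 192, 168, 160, 166, 307]
t=2: [205, 251, 212, 209, 215, 242, 254, 215, 206, 203, 205, 256]
t=3: [225, 241, 228, 226, 229, 238, 242, 229, 225, 224, 225, 243]
t=4: [238, 244, 239, 238, 239, 243, 244, 239, 238, 237, 238, 244]
t=5: [249, 251, 249, 249, 249, 251, 251, 249, 249, 249, 249, 251]
t=6: [259, 260, 259, 259, 259, 260, 260, 259, 259, 259, 259, 260]
t=7: [270, 270, 270, 270, 270, 270, 270, 270, 270, 270, 270, 270]
t=8: [281, 281, 281, 281, 281, 281, 281, 281, 281, 281, 281, 281]
t=9: [293, 293, 293, 293, 293, 293, 293, 293, 293, 293, 293, 293]

Answer: [293, 293, 293, 293, 293, 293, 293, 293, 293, 293, 293, 293]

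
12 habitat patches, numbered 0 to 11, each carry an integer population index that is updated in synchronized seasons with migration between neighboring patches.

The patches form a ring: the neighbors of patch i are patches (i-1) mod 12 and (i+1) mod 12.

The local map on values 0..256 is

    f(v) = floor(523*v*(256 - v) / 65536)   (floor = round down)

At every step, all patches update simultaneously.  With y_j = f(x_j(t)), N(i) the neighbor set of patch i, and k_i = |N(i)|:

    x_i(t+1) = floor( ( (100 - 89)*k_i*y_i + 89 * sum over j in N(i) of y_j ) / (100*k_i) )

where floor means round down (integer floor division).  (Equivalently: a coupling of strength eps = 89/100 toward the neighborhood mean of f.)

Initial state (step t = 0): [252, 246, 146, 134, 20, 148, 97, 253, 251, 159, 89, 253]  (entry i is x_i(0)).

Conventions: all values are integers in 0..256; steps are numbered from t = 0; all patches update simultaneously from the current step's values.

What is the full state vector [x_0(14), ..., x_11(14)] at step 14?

Answer: [130, 130, 130, 130, 130, 130, 130, 130, 130, 130, 130, 130]

Derivation:
t=0: [252, 246, 146, 134, 20, 148, 97, 253, 251, 159, 89, 253]
t=1: [12, 62, 80, 87, 118, 85, 72, 59, 58, 70, 70, 56]
t=2: [84, 70, 106, 120, 117, 116, 103, 97, 96, 97, 96, 65]
t=3: [102, 118, 117, 127, 129, 127, 125, 123, 122, 122, 112, 116]
t=4: [128, 127, 129, 129, 130, 130, 130, 130, 130, 129, 129, 126]
t=5: [130, 130, 130, 130, 130, 130, 130, 130, 130, 130, 130, 130]
t=6: [130, 130, 130, 130, 130, 130, 130, 130, 130, 130, 130, 130]
t=7: [130, 130, 130, 130, 130, 130, 130, 130, 130, 130, 130, 130]
t=8: [130, 130, 130, 130, 130, 130, 130, 130, 130, 130, 130, 130]
t=9: [130, 130, 130, 130, 130, 130, 130, 130, 130, 130, 130, 130]
t=10: [130, 130, 130, 130, 130, 130, 130, 130, 130, 130, 130, 130]
t=11: [130, 130, 130, 130, 130, 130, 130, 130, 130, 130, 130, 130]
t=12: [130, 130, 130, 130, 130, 130, 130, 130, 130, 130, 130, 130]
t=13: [130, 130, 130, 130, 130, 130, 130, 130, 130, 130, 130, 130]
t=14: [130, 130, 130, 130, 130, 130, 130, 130, 130, 130, 130, 130]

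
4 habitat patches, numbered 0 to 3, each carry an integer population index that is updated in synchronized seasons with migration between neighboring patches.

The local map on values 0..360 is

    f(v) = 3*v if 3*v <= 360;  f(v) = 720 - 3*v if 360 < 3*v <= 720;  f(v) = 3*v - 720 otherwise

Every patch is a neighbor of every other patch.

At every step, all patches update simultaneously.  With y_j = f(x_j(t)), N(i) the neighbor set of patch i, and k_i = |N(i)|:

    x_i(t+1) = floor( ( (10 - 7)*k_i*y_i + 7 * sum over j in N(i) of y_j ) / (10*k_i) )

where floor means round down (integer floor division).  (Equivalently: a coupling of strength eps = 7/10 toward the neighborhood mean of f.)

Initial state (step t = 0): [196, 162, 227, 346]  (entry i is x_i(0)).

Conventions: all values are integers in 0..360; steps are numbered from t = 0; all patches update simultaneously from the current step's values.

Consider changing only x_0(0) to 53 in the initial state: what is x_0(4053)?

Answer: x_0(4053) = 27
Key observation: The state at step 4, [9, 9, 9, 9], reappears at step 8: the system is in a cycle of period 4 from step 4 on.  Therefore the state at step 4053 equals the state at step 4 + ((4053 - 4) mod 4) = 5, which is [27, 27, 27, 27].

Derivation:
t=0: [53, 162, 227, 346]
t=1: [185, 190, 177, 196]
t=2: [159, 158, 161, 157]
t=3: [243, 243, 243, 244]
t=4: [9, 9, 9, 9]
t=5: [27, 27, 27, 27]
t=6: [81, 81, 81, 81]
t=7: [243, 243, 243, 243]
t=8: [9, 9, 9, 9]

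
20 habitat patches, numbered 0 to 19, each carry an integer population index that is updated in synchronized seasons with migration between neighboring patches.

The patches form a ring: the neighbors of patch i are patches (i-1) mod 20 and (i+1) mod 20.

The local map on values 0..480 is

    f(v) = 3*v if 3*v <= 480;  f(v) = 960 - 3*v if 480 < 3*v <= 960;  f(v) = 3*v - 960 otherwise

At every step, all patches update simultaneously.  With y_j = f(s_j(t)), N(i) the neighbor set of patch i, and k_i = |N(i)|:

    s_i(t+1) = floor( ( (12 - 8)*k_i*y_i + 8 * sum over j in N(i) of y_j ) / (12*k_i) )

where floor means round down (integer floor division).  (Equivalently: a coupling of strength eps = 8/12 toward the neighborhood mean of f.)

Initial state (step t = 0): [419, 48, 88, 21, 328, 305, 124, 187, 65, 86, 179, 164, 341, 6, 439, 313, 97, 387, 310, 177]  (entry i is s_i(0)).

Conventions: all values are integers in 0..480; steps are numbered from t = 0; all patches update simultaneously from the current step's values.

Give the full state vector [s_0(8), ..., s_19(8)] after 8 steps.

Simulating step by step:
t=0: [419, 48, 88, 21, 328, 305, 124, 187, 65, 86, 179, 164, 341, 6, 439, 313, 97, 387, 310, 177]
t=1: [290, 235, 157, 117, 44, 147, 272, 322, 284, 292, 383, 318, 183, 146, 132, 223, 171, 174, 220, 252]
t=2: [183, 272, 359, 318, 308, 239, 197, 86, 66, 127, 93, 202, 285, 415, 375, 378, 392, 395, 314, 198]
t=3: [307, 224, 89, 53, 95, 216, 290, 275, 279, 286, 338, 246, 248, 185, 208, 185, 205, 153, 203, 265]
t=4: [164, 198, 238, 237, 252, 229, 179, 116, 120, 93, 126, 164, 281, 319, 382, 362, 403, 385, 325, 185]
t=5: [413, 360, 287, 233, 242, 300, 348, 377, 329, 339, 375, 321, 196, 102, 105, 187, 190, 153, 205, 296]
t=6: [157, 166, 160, 198, 185, 126, 105, 94, 85, 83, 75, 180, 227, 331, 340, 368, 416, 398, 292, 232]
t=7: [399, 471, 436, 417, 383, 366, 325, 284, 262, 243, 298, 308, 244, 124, 79, 164, 222, 202, 194, 273]
t=8: [277, 346, 364, 276, 206, 114, 87, 99, 171, 157, 111, 110, 212, 279, 359, 333, 372, 342, 291, 252]

Answer: [277, 346, 364, 276, 206, 114, 87, 99, 171, 157, 111, 110, 212, 279, 359, 333, 372, 342, 291, 252]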